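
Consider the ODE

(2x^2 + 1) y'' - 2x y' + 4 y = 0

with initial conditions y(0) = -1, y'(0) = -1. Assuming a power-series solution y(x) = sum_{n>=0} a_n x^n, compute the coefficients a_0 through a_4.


Ansatz: y(x) = sum_{n>=0} a_n x^n, so y'(x) = sum_{n>=1} n a_n x^(n-1) and y''(x) = sum_{n>=2} n(n-1) a_n x^(n-2).
Substitute into P(x) y'' + Q(x) y' + R(x) y = 0 with P(x) = 2x^2 + 1, Q(x) = -2x, R(x) = 4, and match powers of x.
Initial conditions: a_0 = -1, a_1 = -1.
Setting the coefficient of each power of x to zero and solving order by order (substituting the coefficients already found):
  x^0: 2 a_2 + 4 a_0 = 0  ->  2 a_2 = -4 a_0 = 4  ->  a_2 = 2
  x^1: 6 a_3 + 2 a_1 = 0  ->  6 a_3 = -2 a_1 = 2  ->  a_3 = 1/3
  x^2: 12 a_4 + 4 a_2 = 0  ->  12 a_4 = -4 a_2 = -8  ->  a_4 = -2/3
Truncated series: y(x) = -1 - x + 2 x^2 + (1/3) x^3 - (2/3) x^4 + O(x^5).

a_0 = -1; a_1 = -1; a_2 = 2; a_3 = 1/3; a_4 = -2/3


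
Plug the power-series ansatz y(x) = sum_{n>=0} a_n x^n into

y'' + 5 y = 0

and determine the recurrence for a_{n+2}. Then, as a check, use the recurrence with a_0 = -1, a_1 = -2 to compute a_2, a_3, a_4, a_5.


Substitute y = sum_n a_n x^n into y'' + (const) y = 0.
y''(x) = sum_{n>=0} (n+2)(n+1) a_{n+2} x^n.
The ODE becomes sum_n [(n+2)(n+1) a_{n+2} + 5 a_n] x^n = 0.
Setting each coefficient to zero gives the recurrence:
  (n+2)(n+1) a_{n+2} + 5 a_n = 0,
  a_{n+2} = -5 / ((n+1)(n+2)) a_n.

Check with a_0 = -1, a_1 = -2 (apply the recurrence for n = 0, 1, 2, 3): a_0 = -1, a_1 = -2, a_2 = 5/2, a_3 = 5/3, a_4 = -25/24, a_5 = -5/12.

a_{n+2} = -5/((n+1)(n+2)) * a_n; check: a_0 = -1, a_1 = -2, a_2 = 5/2, a_3 = 5/3, a_4 = -25/24, a_5 = -5/12


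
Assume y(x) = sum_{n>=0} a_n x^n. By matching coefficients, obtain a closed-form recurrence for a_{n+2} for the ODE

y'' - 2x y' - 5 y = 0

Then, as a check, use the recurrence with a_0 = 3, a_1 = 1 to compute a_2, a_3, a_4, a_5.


Substitute y = sum_n a_n x^n.
y''(x) has coefficient (n+2)(n+1) a_{n+2} at x^n;
-2 x y'(x) has coefficient -2 n a_n at x^n (shift);
-5 y(x) has coefficient -5 a_n at x^n.
Matching x^n: (n+2)(n+1) a_{n+2} + (-2n - 5) a_n = 0.
Thus a_{n+2} = (2n + 5) / ((n+1)(n+2)) * a_n.

Check with a_0 = 3, a_1 = 1 (apply the recurrence for n = 0, 1, 2, 3): a_0 = 3, a_1 = 1, a_2 = 15/2, a_3 = 7/6, a_4 = 45/8, a_5 = 77/120.

a_(n+2) = (2n + 5) / ((n+1)(n+2)) * a_n; check: a_0 = 3, a_1 = 1, a_2 = 15/2, a_3 = 7/6, a_4 = 45/8, a_5 = 77/120


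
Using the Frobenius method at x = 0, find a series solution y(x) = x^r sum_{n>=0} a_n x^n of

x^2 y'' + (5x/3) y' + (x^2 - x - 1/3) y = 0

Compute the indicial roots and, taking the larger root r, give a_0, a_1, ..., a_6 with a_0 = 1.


Write in Frobenius form y'' + (p(x)/x) y' + (q(x)/x^2) y = 0:
  p(x) = 5/3,  q(x) = x^2 - x - 1/3.
Indicial equation: r(r-1) + (5/3) r + (-1/3) = 0 -> roots r_1 = 1/3, r_2 = -1.
Take r = r_1 = 1/3. Let y(x) = x^r sum_{n>=0} a_n x^n with a_0 = 1.
Substitute y = x^r sum a_n x^n and match x^{r+n}. The recurrence is
  D(n) a_n - 1 a_{n-1} + 1 a_{n-2} = 0,  where D(n) = (r+n)(r+n-1) + (5/3)(r+n) + (-1/3).
  a_n = [1 a_{n-1} - 1 a_{n-2}] / D(n).
Since the indicial polynomial factors as (r - r_1)(r - r_2), D(n) = (r_1 + n - r_1)(r_1 + n - r_2) = n(n + 4/3).
Evaluating step by step (a_0 = 1):
  n = 1: D(1) = 1(1 + 4/3) = 7/3; numerator = 1(1) = 1; a_1 = (1)/(7/3) = 3/7
  n = 2: D(2) = 2(2 + 4/3) = 20/3; numerator = 1(3/7) - 1(1) = -4/7; a_2 = (-4/7)/(20/3) = -3/35
  n = 3: D(3) = 3(3 + 4/3) = 13; numerator = 1(-3/35) - 1(3/7) = -18/35; a_3 = (-18/35)/(13) = -18/455
  n = 4: D(4) = 4(4 + 4/3) = 64/3; numerator = 1(-18/455) - 1(-3/35) = 3/65; a_4 = (3/65)/(64/3) = 9/4160
  n = 5: D(5) = 5(5 + 4/3) = 95/3; numerator = 1(9/4160) - 1(-18/455) = 243/5824; a_5 = (243/5824)/(95/3) = 729/553280
  n = 6: D(6) = 6(6 + 4/3) = 44; numerator = 1(729/553280) - 1(9/4160) = -9/10640; a_6 = (-9/10640)/(44) = -9/468160

r = 1/3; a_0 = 1; a_1 = 3/7; a_2 = -3/35; a_3 = -18/455; a_4 = 9/4160; a_5 = 729/553280; a_6 = -9/468160


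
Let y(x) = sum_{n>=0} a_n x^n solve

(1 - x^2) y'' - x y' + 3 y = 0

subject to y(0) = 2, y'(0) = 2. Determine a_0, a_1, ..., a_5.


Ansatz: y(x) = sum_{n>=0} a_n x^n, so y'(x) = sum_{n>=1} n a_n x^(n-1) and y''(x) = sum_{n>=2} n(n-1) a_n x^(n-2).
Substitute into P(x) y'' + Q(x) y' + R(x) y = 0 with P(x) = 1 - x^2, Q(x) = -x, R(x) = 3, and match powers of x.
Initial conditions: a_0 = 2, a_1 = 2.
Setting the coefficient of each power of x to zero and solving order by order (substituting the coefficients already found):
  x^0: 2 a_2 + 3 a_0 = 0  ->  2 a_2 = -3 a_0 = -6  ->  a_2 = -3
  x^1: 6 a_3 + 2 a_1 = 0  ->  6 a_3 = -2 a_1 = -4  ->  a_3 = -2/3
  x^2: 12 a_4 - a_2 = 0  ->  12 a_4 = a_2 = -3  ->  a_4 = -1/4
  x^3: 20 a_5 - 6 a_3 = 0  ->  20 a_5 = 6 a_3 = -4  ->  a_5 = -1/5
Truncated series: y(x) = 2 + 2 x - 3 x^2 - (2/3) x^3 - (1/4) x^4 - (1/5) x^5 + O(x^6).

a_0 = 2; a_1 = 2; a_2 = -3; a_3 = -2/3; a_4 = -1/4; a_5 = -1/5


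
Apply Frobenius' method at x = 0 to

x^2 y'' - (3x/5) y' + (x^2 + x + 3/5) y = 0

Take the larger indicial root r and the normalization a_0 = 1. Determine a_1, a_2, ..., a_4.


Write in Frobenius form y'' + (p(x)/x) y' + (q(x)/x^2) y = 0:
  p(x) = -3/5,  q(x) = x^2 + x + 3/5.
Indicial equation: r(r-1) + (-3/5) r + (3/5) = 0 -> roots r_1 = 1, r_2 = 3/5.
Take r = r_1 = 1. Let y(x) = x^r sum_{n>=0} a_n x^n with a_0 = 1.
Substitute y = x^r sum a_n x^n and match x^{r+n}. The recurrence is
  D(n) a_n + 1 a_{n-1} + 1 a_{n-2} = 0,  where D(n) = (r+n)(r+n-1) + (-3/5)(r+n) + (3/5).
  a_n = [-1 a_{n-1} - 1 a_{n-2}] / D(n).
Since the indicial polynomial factors as (r - r_1)(r - r_2), D(n) = (r_1 + n - r_1)(r_1 + n - r_2) = n(n + 2/5).
Evaluating step by step (a_0 = 1):
  n = 1: D(1) = 1(1 + 2/5) = 7/5; numerator = -1(1) = -1; a_1 = (-1)/(7/5) = -5/7
  n = 2: D(2) = 2(2 + 2/5) = 24/5; numerator = -1(-5/7) - 1(1) = -2/7; a_2 = (-2/7)/(24/5) = -5/84
  n = 3: D(3) = 3(3 + 2/5) = 51/5; numerator = -1(-5/84) - 1(-5/7) = 65/84; a_3 = (65/84)/(51/5) = 325/4284
  n = 4: D(4) = 4(4 + 2/5) = 88/5; numerator = -1(325/4284) - 1(-5/84) = -5/306; a_4 = (-5/306)/(88/5) = -25/26928

r = 1; a_0 = 1; a_1 = -5/7; a_2 = -5/84; a_3 = 325/4284; a_4 = -25/26928


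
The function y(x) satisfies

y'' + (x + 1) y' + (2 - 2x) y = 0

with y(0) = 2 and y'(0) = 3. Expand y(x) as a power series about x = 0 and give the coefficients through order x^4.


Ansatz: y(x) = sum_{n>=0} a_n x^n, so y'(x) = sum_{n>=1} n a_n x^(n-1) and y''(x) = sum_{n>=2} n(n-1) a_n x^(n-2).
Substitute into P(x) y'' + Q(x) y' + R(x) y = 0 with P(x) = 1, Q(x) = x + 1, R(x) = 2 - 2x, and match powers of x.
Initial conditions: a_0 = 2, a_1 = 3.
Setting the coefficient of each power of x to zero and solving order by order (substituting the coefficients already found):
  x^0: 2 a_2 + a_1 + 2 a_0 = 0  ->  2 a_2 = -a_1 - 2 a_0 = -7  ->  a_2 = -7/2
  x^1: 6 a_3 + 2 a_2 + 3 a_1 - 2 a_0 = 0  ->  6 a_3 = -2 a_2 - 3 a_1 + 2 a_0 = 2  ->  a_3 = 1/3
  x^2: 12 a_4 + 3 a_3 + 4 a_2 - 2 a_1 = 0  ->  12 a_4 = -3 a_3 - 4 a_2 + 2 a_1 = 19  ->  a_4 = 19/12
Truncated series: y(x) = 2 + 3 x - (7/2) x^2 + (1/3) x^3 + (19/12) x^4 + O(x^5).

a_0 = 2; a_1 = 3; a_2 = -7/2; a_3 = 1/3; a_4 = 19/12


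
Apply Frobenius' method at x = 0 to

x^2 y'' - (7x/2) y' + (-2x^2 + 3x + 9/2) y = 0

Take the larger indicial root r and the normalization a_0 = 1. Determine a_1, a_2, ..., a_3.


Write in Frobenius form y'' + (p(x)/x) y' + (q(x)/x^2) y = 0:
  p(x) = -7/2,  q(x) = -2x^2 + 3x + 9/2.
Indicial equation: r(r-1) + (-7/2) r + (9/2) = 0 -> roots r_1 = 3, r_2 = 3/2.
Take r = r_1 = 3. Let y(x) = x^r sum_{n>=0} a_n x^n with a_0 = 1.
Substitute y = x^r sum a_n x^n and match x^{r+n}. The recurrence is
  D(n) a_n + 3 a_{n-1} - 2 a_{n-2} = 0,  where D(n) = (r+n)(r+n-1) + (-7/2)(r+n) + (9/2).
  a_n = [-3 a_{n-1} + 2 a_{n-2}] / D(n).
Since the indicial polynomial factors as (r - r_1)(r - r_2), D(n) = (r_1 + n - r_1)(r_1 + n - r_2) = n(n + 3/2).
Evaluating step by step (a_0 = 1):
  n = 1: D(1) = 1(1 + 3/2) = 5/2; numerator = -3(1) = -3; a_1 = (-3)/(5/2) = -6/5
  n = 2: D(2) = 2(2 + 3/2) = 7; numerator = -3(-6/5) + 2(1) = 28/5; a_2 = (28/5)/(7) = 4/5
  n = 3: D(3) = 3(3 + 3/2) = 27/2; numerator = -3(4/5) + 2(-6/5) = -24/5; a_3 = (-24/5)/(27/2) = -16/45

r = 3; a_0 = 1; a_1 = -6/5; a_2 = 4/5; a_3 = -16/45


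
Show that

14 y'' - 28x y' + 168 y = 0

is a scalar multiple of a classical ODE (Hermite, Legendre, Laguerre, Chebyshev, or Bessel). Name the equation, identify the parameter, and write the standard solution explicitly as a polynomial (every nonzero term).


All three coefficients share the factor 14; dividing through by 14 gives  y'' - 2x y' + 12 y = 0.
This matches the Hermite equation y'' - 2x y' + 2n y = 0 with 2n = 12, so n = 6; the polynomial solution is H_6(x).
With y = sum_k a_k x^k, matching x^k gives (k+2)(k+1) a_{k+2} = 2(k - n) a_k = 2(k - 6) a_k. The right side vanishes at k = 6, so the series with the parity of 6 terminates at degree 6.
Standard normalization: leading coefficient of H_n is 2^n, so a_6 = 2^6 = 64. Work downward with a_k = (k+1)(k+2) a_{k+2} / (2(k - n)):
  a_4 = (5)(6)(64) / (2(4 - 6)) = 1920/(-4) = -480
  a_2 = (3)(4)(-480) / (2(2 - 6)) = -5760/(-8) = 720
  a_0 = (1)(2)(720) / (2(0 - 6)) = 1440/(-12) = -120
Hence H_6(x) = 64 x^6 - 480 x^4 + 720 x^2 - 120.

H_6(x); series = 64 x^6 - 480 x^4 + 720 x^2 - 120


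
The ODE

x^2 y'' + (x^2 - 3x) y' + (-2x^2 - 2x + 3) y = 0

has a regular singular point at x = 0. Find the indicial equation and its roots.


Divide by x^2 to reach normal form y'' + P_1(x) y' + P_2(x) y = 0 with P_1(x) = 1 - 3/x and P_2(x) = -2 - 2/x + 3/x^2.
x = 0 is a singular point because the y'-coefficient 1 - 3/x has a pole at x = 0 and the y-coefficient -2 - 2/x + 3/x^2 has a pole at x = 0.
It is a regular singular point because x P_1(x) = p(x) = x - 3 and x^2 P_2(x) = q(x) = -2x^2 - 2x + 3 are polynomials, hence analytic at x = 0.
p(0) = -3,  q(0) = 3.
Indicial equation: r(r-1) + p(0) r + q(0) = 0, i.e. r^2 + (p(0) - 1) r + q(0) = 0, i.e. r^2 - 4 r + 3 = 0.
Discriminant: (-4)^2 - 4(3) = 4, so r = (4 ± 2)/2.
Solving: r_1 = 3, r_2 = 1.

indicial: r^2 - 4 r + 3 = 0; roots r_1 = 3, r_2 = 1


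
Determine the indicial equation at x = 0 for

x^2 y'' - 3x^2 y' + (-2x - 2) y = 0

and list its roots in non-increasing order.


Divide by x^2 to reach normal form y'' + P_1(x) y' + P_2(x) y = 0 with P_1(x) = -3 and P_2(x) = -2/x - 2/x^2.
x = 0 is a singular point because the y-coefficient -2/x - 2/x^2 has a pole at x = 0.
It is a regular singular point because x P_1(x) = p(x) = -3x and x^2 P_2(x) = q(x) = -2x - 2 are polynomials, hence analytic at x = 0.
p(0) = 0,  q(0) = -2.
Indicial equation: r(r-1) + p(0) r + q(0) = 0, i.e. r^2 + (p(0) - 1) r + q(0) = 0, i.e. r^2 - 1 r - 2 = 0.
Discriminant: (-1)^2 - 4(-2) = 9, so r = (1 ± 3)/2.
Solving: r_1 = 2, r_2 = -1.

indicial: r^2 - 1 r - 2 = 0; roots r_1 = 2, r_2 = -1


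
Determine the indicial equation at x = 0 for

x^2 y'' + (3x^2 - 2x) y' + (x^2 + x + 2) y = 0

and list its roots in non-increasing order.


Divide by x^2 to reach normal form y'' + P_1(x) y' + P_2(x) y = 0 with P_1(x) = 3 - 2/x and P_2(x) = 1 + 1/x + 2/x^2.
x = 0 is a singular point because the y'-coefficient 3 - 2/x has a pole at x = 0 and the y-coefficient 1 + 1/x + 2/x^2 has a pole at x = 0.
It is a regular singular point because x P_1(x) = p(x) = 3x - 2 and x^2 P_2(x) = q(x) = x^2 + x + 2 are polynomials, hence analytic at x = 0.
p(0) = -2,  q(0) = 2.
Indicial equation: r(r-1) + p(0) r + q(0) = 0, i.e. r^2 + (p(0) - 1) r + q(0) = 0, i.e. r^2 - 3 r + 2 = 0.
Discriminant: (-3)^2 - 4(2) = 1, so r = (3 ± 1)/2.
Solving: r_1 = 2, r_2 = 1.

indicial: r^2 - 3 r + 2 = 0; roots r_1 = 2, r_2 = 1


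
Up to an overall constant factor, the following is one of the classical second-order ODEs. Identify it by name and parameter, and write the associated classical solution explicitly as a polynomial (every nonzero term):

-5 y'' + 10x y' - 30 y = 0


All three coefficients share the factor -5; dividing through by -5 gives  y'' - 2x y' + 6 y = 0.
This matches the Hermite equation y'' - 2x y' + 2n y = 0 with 2n = 6, so n = 3; the polynomial solution is H_3(x).
With y = sum_k a_k x^k, matching x^k gives (k+2)(k+1) a_{k+2} = 2(k - n) a_k = 2(k - 3) a_k. The right side vanishes at k = 3, so the series with the parity of 3 terminates at degree 3.
Standard normalization: leading coefficient of H_n is 2^n, so a_3 = 2^3 = 8. Work downward with a_k = (k+1)(k+2) a_{k+2} / (2(k - n)):
  a_1 = (2)(3)(8) / (2(1 - 3)) = 48/(-4) = -12
Hence H_3(x) = 8 x^3 - 12 x.

H_3(x); series = 8 x^3 - 12 x


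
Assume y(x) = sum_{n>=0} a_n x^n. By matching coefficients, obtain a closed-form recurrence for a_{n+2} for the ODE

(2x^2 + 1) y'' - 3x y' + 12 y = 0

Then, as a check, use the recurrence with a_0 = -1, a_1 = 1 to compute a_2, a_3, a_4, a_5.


Substitute y = sum_n a_n x^n.
(1 + 2 x^2) y'' contributes (n+2)(n+1) a_{n+2} + 2 n(n-1) a_n at x^n.
-3 x y'(x) contributes -3 n a_n at x^n.
12 y(x) contributes 12 a_n at x^n.
Matching x^n: (n+2)(n+1) a_{n+2} + (2 n(n-1) - 3 n + 12) a_n = 0.
Thus a_{n+2} = (-2 n(n-1) + 3 n - 12) / ((n+1)(n+2)) * a_n.

Check with a_0 = -1, a_1 = 1 (apply the recurrence for n = 0, 1, 2, 3): a_0 = -1, a_1 = 1, a_2 = 6, a_3 = -3/2, a_4 = -5, a_5 = 9/8.

a_(n+2) = (-2 n(n-1) + 3 n - 12) / ((n+1)(n+2)) * a_n; check: a_0 = -1, a_1 = 1, a_2 = 6, a_3 = -3/2, a_4 = -5, a_5 = 9/8


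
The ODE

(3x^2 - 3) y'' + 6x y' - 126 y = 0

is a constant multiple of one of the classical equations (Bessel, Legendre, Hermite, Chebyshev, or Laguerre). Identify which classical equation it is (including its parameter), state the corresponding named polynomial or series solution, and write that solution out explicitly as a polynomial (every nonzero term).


All three coefficients share the factor -3; dividing through by -3 gives  (1 - x^2) y'' - 2x y' + 42 y = 0.
This matches the Legendre equation (1 - x^2) y'' - 2x y' + n(n+1) y = 0 (note the -2x y' term) with n(n+1) = 42, so n = 6; the polynomial solution is P_6(x).
With y = sum_k a_k x^k, matching x^k gives (k+2)(k+1) a_{k+2} = [k(k+1) - n(n+1)] a_k = (k - 6)(k + 7) a_k. The right side vanishes at k = 6, so the series with the parity of 6 terminates at degree 6.
Standard normalization (P_n(1) = 1): leading coefficient (2n)!/(2^n (n!)^2) = 479001600/(64*518400) = 231/16, so a_6 = 231/16. Work downward with a_k = (k+1)(k+2) a_{k+2} / ((k - 6)(k + 7)):
  a_4 = (5)(6)(231/16) / ((4 - 6)(4 + 7)) = (3465/8)/(-22) = -315/16
  a_2 = (3)(4)(-315/16) / ((2 - 6)(2 + 7)) = (-945/4)/(-36) = 105/16
  a_0 = (1)(2)(105/16) / ((0 - 6)(0 + 7)) = (105/8)/(-42) = -5/16
Hence P_6(x) = 231 x^6/16 - 315 x^4/16 + 105 x^2/16 - 5/16.

P_6(x); series = 231 x^6/16 - 315 x^4/16 + 105 x^2/16 - 5/16


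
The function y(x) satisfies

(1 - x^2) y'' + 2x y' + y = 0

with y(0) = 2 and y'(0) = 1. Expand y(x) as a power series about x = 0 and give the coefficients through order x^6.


Ansatz: y(x) = sum_{n>=0} a_n x^n, so y'(x) = sum_{n>=1} n a_n x^(n-1) and y''(x) = sum_{n>=2} n(n-1) a_n x^(n-2).
Substitute into P(x) y'' + Q(x) y' + R(x) y = 0 with P(x) = 1 - x^2, Q(x) = 2x, R(x) = 1, and match powers of x.
Initial conditions: a_0 = 2, a_1 = 1.
Setting the coefficient of each power of x to zero and solving order by order (substituting the coefficients already found):
  x^0: 2 a_2 + a_0 = 0  ->  2 a_2 = -a_0 = -2  ->  a_2 = -1
  x^1: 6 a_3 + 3 a_1 = 0  ->  6 a_3 = -3 a_1 = -3  ->  a_3 = -1/2
  x^2: 12 a_4 + 3 a_2 = 0  ->  12 a_4 = -3 a_2 = 3  ->  a_4 = 1/4
  x^3: 20 a_5 + a_3 = 0  ->  20 a_5 = -a_3 = 1/2  ->  a_5 = 1/40
  x^4: 30 a_6 - 3 a_4 = 0  ->  30 a_6 = 3 a_4 = 3/4  ->  a_6 = 1/40
Truncated series: y(x) = 2 + x - x^2 - (1/2) x^3 + (1/4) x^4 + (1/40) x^5 + (1/40) x^6 + O(x^7).

a_0 = 2; a_1 = 1; a_2 = -1; a_3 = -1/2; a_4 = 1/4; a_5 = 1/40; a_6 = 1/40


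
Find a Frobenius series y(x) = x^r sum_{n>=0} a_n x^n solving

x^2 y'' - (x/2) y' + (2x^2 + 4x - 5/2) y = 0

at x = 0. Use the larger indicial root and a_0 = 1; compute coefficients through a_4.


Write in Frobenius form y'' + (p(x)/x) y' + (q(x)/x^2) y = 0:
  p(x) = -1/2,  q(x) = 2x^2 + 4x - 5/2.
Indicial equation: r(r-1) + (-1/2) r + (-5/2) = 0 -> roots r_1 = 5/2, r_2 = -1.
Take r = r_1 = 5/2. Let y(x) = x^r sum_{n>=0} a_n x^n with a_0 = 1.
Substitute y = x^r sum a_n x^n and match x^{r+n}. The recurrence is
  D(n) a_n + 4 a_{n-1} + 2 a_{n-2} = 0,  where D(n) = (r+n)(r+n-1) + (-1/2)(r+n) + (-5/2).
  a_n = [-4 a_{n-1} - 2 a_{n-2}] / D(n).
Since the indicial polynomial factors as (r - r_1)(r - r_2), D(n) = (r_1 + n - r_1)(r_1 + n - r_2) = n(n + 7/2).
Evaluating step by step (a_0 = 1):
  n = 1: D(1) = 1(1 + 7/2) = 9/2; numerator = -4(1) = -4; a_1 = (-4)/(9/2) = -8/9
  n = 2: D(2) = 2(2 + 7/2) = 11; numerator = -4(-8/9) - 2(1) = 14/9; a_2 = (14/9)/(11) = 14/99
  n = 3: D(3) = 3(3 + 7/2) = 39/2; numerator = -4(14/99) - 2(-8/9) = 40/33; a_3 = (40/33)/(39/2) = 80/1287
  n = 4: D(4) = 4(4 + 7/2) = 30; numerator = -4(80/1287) - 2(14/99) = -76/143; a_4 = (-76/143)/(30) = -38/2145

r = 5/2; a_0 = 1; a_1 = -8/9; a_2 = 14/99; a_3 = 80/1287; a_4 = -38/2145


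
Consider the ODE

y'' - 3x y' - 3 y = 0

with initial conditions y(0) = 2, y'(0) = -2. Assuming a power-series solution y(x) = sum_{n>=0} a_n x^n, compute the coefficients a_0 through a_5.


Ansatz: y(x) = sum_{n>=0} a_n x^n, so y'(x) = sum_{n>=1} n a_n x^(n-1) and y''(x) = sum_{n>=2} n(n-1) a_n x^(n-2).
Substitute into P(x) y'' + Q(x) y' + R(x) y = 0 with P(x) = 1, Q(x) = -3x, R(x) = -3, and match powers of x.
Initial conditions: a_0 = 2, a_1 = -2.
Setting the coefficient of each power of x to zero and solving order by order (substituting the coefficients already found):
  x^0: 2 a_2 - 3 a_0 = 0  ->  2 a_2 = 3 a_0 = 6  ->  a_2 = 3
  x^1: 6 a_3 - 6 a_1 = 0  ->  6 a_3 = 6 a_1 = -12  ->  a_3 = -2
  x^2: 12 a_4 - 9 a_2 = 0  ->  12 a_4 = 9 a_2 = 27  ->  a_4 = 9/4
  x^3: 20 a_5 - 12 a_3 = 0  ->  20 a_5 = 12 a_3 = -24  ->  a_5 = -6/5
Truncated series: y(x) = 2 - 2 x + 3 x^2 - 2 x^3 + (9/4) x^4 - (6/5) x^5 + O(x^6).

a_0 = 2; a_1 = -2; a_2 = 3; a_3 = -2; a_4 = 9/4; a_5 = -6/5


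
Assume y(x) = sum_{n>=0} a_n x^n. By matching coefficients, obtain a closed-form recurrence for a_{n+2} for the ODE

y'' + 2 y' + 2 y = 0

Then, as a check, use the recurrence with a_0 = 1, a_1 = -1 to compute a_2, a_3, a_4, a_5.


Substitute y = sum_n a_n x^n.
y''(x) has coefficient (n+2)(n+1) a_{n+2} at x^n;
2 y'(x) has coefficient 2 (n+1) a_{n+1} at x^n;
2 y(x) has coefficient 2 a_n at x^n.
Matching x^n: (n+2)(n+1) a_{n+2} + 2 (n+1) a_{n+1} + 2 a_n = 0.
Thus a_{n+2} = [-2 (n+1) a_{n+1} - 2 a_n] / ((n+1)(n+2)).

Check with a_0 = 1, a_1 = -1 (apply the recurrence for n = 0, 1, 2, 3): a_0 = 1, a_1 = -1, a_2 = 0, a_3 = 1/3, a_4 = -1/6, a_5 = 1/30.

a_(n+2) = [-2 (n+1) a_(n+1) - 2 a_n] / ((n+1)(n+2)); check: a_0 = 1, a_1 = -1, a_2 = 0, a_3 = 1/3, a_4 = -1/6, a_5 = 1/30


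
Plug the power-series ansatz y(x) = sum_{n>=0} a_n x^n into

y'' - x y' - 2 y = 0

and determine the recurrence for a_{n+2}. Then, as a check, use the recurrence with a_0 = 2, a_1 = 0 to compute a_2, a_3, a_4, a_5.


Substitute y = sum_n a_n x^n.
y''(x) has coefficient (n+2)(n+1) a_{n+2} at x^n;
-x y'(x) has coefficient -n a_n at x^n (shift);
-2 y(x) has coefficient -2 a_n at x^n.
Matching x^n: (n+2)(n+1) a_{n+2} + (-n - 2) a_n = 0.
Thus a_{n+2} = (n + 2) / ((n+1)(n+2)) * a_n.

Check with a_0 = 2, a_1 = 0 (apply the recurrence for n = 0, 1, 2, 3): a_0 = 2, a_1 = 0, a_2 = 2, a_3 = 0, a_4 = 2/3, a_5 = 0.

a_(n+2) = (n + 2) / ((n+1)(n+2)) * a_n; check: a_0 = 2, a_1 = 0, a_2 = 2, a_3 = 0, a_4 = 2/3, a_5 = 0


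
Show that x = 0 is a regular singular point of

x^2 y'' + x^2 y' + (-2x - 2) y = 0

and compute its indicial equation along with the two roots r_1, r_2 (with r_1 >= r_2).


Divide by x^2 to reach normal form y'' + P_1(x) y' + P_2(x) y = 0 with P_1(x) = 1 and P_2(x) = -2/x - 2/x^2.
x = 0 is a singular point because the y-coefficient -2/x - 2/x^2 has a pole at x = 0.
It is a regular singular point because x P_1(x) = p(x) = x and x^2 P_2(x) = q(x) = -2x - 2 are polynomials, hence analytic at x = 0.
p(0) = 0,  q(0) = -2.
Indicial equation: r(r-1) + p(0) r + q(0) = 0, i.e. r^2 + (p(0) - 1) r + q(0) = 0, i.e. r^2 - 1 r - 2 = 0.
Discriminant: (-1)^2 - 4(-2) = 9, so r = (1 ± 3)/2.
Solving: r_1 = 2, r_2 = -1.

indicial: r^2 - 1 r - 2 = 0; roots r_1 = 2, r_2 = -1


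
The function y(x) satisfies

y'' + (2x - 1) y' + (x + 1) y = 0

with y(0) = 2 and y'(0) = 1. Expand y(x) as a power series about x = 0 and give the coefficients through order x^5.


Ansatz: y(x) = sum_{n>=0} a_n x^n, so y'(x) = sum_{n>=1} n a_n x^(n-1) and y''(x) = sum_{n>=2} n(n-1) a_n x^(n-2).
Substitute into P(x) y'' + Q(x) y' + R(x) y = 0 with P(x) = 1, Q(x) = 2x - 1, R(x) = x + 1, and match powers of x.
Initial conditions: a_0 = 2, a_1 = 1.
Setting the coefficient of each power of x to zero and solving order by order (substituting the coefficients already found):
  x^0: 2 a_2 - a_1 + a_0 = 0  ->  2 a_2 = a_1 - a_0 = -1  ->  a_2 = -1/2
  x^1: 6 a_3 - 2 a_2 + 3 a_1 + a_0 = 0  ->  6 a_3 = 2 a_2 - 3 a_1 - a_0 = -6  ->  a_3 = -1
  x^2: 12 a_4 - 3 a_3 + 5 a_2 + a_1 = 0  ->  12 a_4 = 3 a_3 - 5 a_2 - a_1 = -3/2  ->  a_4 = -1/8
  x^3: 20 a_5 - 4 a_4 + 7 a_3 + a_2 = 0  ->  20 a_5 = 4 a_4 - 7 a_3 - a_2 = 7  ->  a_5 = 7/20
Truncated series: y(x) = 2 + x - (1/2) x^2 - x^3 - (1/8) x^4 + (7/20) x^5 + O(x^6).

a_0 = 2; a_1 = 1; a_2 = -1/2; a_3 = -1; a_4 = -1/8; a_5 = 7/20


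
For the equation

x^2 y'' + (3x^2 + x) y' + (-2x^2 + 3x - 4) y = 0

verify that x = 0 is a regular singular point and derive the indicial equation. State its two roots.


Divide by x^2 to reach normal form y'' + P_1(x) y' + P_2(x) y = 0 with P_1(x) = 3 + 1/x and P_2(x) = -2 + 3/x - 4/x^2.
x = 0 is a singular point because the y'-coefficient 3 + 1/x has a pole at x = 0 and the y-coefficient -2 + 3/x - 4/x^2 has a pole at x = 0.
It is a regular singular point because x P_1(x) = p(x) = 3x + 1 and x^2 P_2(x) = q(x) = -2x^2 + 3x - 4 are polynomials, hence analytic at x = 0.
p(0) = 1,  q(0) = -4.
Indicial equation: r(r-1) + p(0) r + q(0) = 0, i.e. r^2 + (p(0) - 1) r + q(0) = 0, i.e. r^2 - 4 = 0.
Discriminant: (0)^2 - 4(-4) = 16, so r = (0 ± 4)/2.
Solving: r_1 = 2, r_2 = -2.

indicial: r^2 - 4 = 0; roots r_1 = 2, r_2 = -2


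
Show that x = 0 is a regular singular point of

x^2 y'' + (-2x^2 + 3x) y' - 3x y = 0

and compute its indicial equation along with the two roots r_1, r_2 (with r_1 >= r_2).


Divide by x^2 to reach normal form y'' + P_1(x) y' + P_2(x) y = 0 with P_1(x) = -2 + 3/x and P_2(x) = -3/x.
x = 0 is a singular point because the y'-coefficient -2 + 3/x has a pole at x = 0 and the y-coefficient -3/x has a pole at x = 0.
It is a regular singular point because x P_1(x) = p(x) = 3 - 2x and x^2 P_2(x) = q(x) = -3x are polynomials, hence analytic at x = 0.
p(0) = 3,  q(0) = 0.
Indicial equation: r(r-1) + p(0) r + q(0) = 0, i.e. r^2 + (p(0) - 1) r + q(0) = 0, i.e. r^2 + 2 r = 0.
Discriminant: (2)^2 - 4(0) = 4, so r = (-2 ± 2)/2.
Solving: r_1 = 0, r_2 = -2.

indicial: r^2 + 2 r = 0; roots r_1 = 0, r_2 = -2


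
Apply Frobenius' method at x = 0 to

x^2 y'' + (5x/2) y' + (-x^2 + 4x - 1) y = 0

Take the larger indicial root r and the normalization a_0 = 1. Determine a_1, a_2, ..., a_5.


Write in Frobenius form y'' + (p(x)/x) y' + (q(x)/x^2) y = 0:
  p(x) = 5/2,  q(x) = -x^2 + 4x - 1.
Indicial equation: r(r-1) + (5/2) r + (-1) = 0 -> roots r_1 = 1/2, r_2 = -2.
Take r = r_1 = 1/2. Let y(x) = x^r sum_{n>=0} a_n x^n with a_0 = 1.
Substitute y = x^r sum a_n x^n and match x^{r+n}. The recurrence is
  D(n) a_n + 4 a_{n-1} - 1 a_{n-2} = 0,  where D(n) = (r+n)(r+n-1) + (5/2)(r+n) + (-1).
  a_n = [-4 a_{n-1} + 1 a_{n-2}] / D(n).
Since the indicial polynomial factors as (r - r_1)(r - r_2), D(n) = (r_1 + n - r_1)(r_1 + n - r_2) = n(n + 5/2).
Evaluating step by step (a_0 = 1):
  n = 1: D(1) = 1(1 + 5/2) = 7/2; numerator = -4(1) = -4; a_1 = (-4)/(7/2) = -8/7
  n = 2: D(2) = 2(2 + 5/2) = 9; numerator = -4(-8/7) + 1(1) = 39/7; a_2 = (39/7)/(9) = 13/21
  n = 3: D(3) = 3(3 + 5/2) = 33/2; numerator = -4(13/21) + 1(-8/7) = -76/21; a_3 = (-76/21)/(33/2) = -152/693
  n = 4: D(4) = 4(4 + 5/2) = 26; numerator = -4(-152/693) + 1(13/21) = 1037/693; a_4 = (1037/693)/(26) = 1037/18018
  n = 5: D(5) = 5(5 + 5/2) = 75/2; numerator = -4(1037/18018) + 1(-152/693) = -450/1001; a_5 = (-450/1001)/(75/2) = -12/1001

r = 1/2; a_0 = 1; a_1 = -8/7; a_2 = 13/21; a_3 = -152/693; a_4 = 1037/18018; a_5 = -12/1001


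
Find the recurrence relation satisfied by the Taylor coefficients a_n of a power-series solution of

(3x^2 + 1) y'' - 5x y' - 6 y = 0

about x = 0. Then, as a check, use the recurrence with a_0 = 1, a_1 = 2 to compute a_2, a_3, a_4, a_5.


Substitute y = sum_n a_n x^n.
(1 + 3 x^2) y'' contributes (n+2)(n+1) a_{n+2} + 3 n(n-1) a_n at x^n.
-5 x y'(x) contributes -5 n a_n at x^n.
-6 y(x) contributes -6 a_n at x^n.
Matching x^n: (n+2)(n+1) a_{n+2} + (3 n(n-1) - 5 n - 6) a_n = 0.
Thus a_{n+2} = (-3 n(n-1) + 5 n + 6) / ((n+1)(n+2)) * a_n.

Check with a_0 = 1, a_1 = 2 (apply the recurrence for n = 0, 1, 2, 3): a_0 = 1, a_1 = 2, a_2 = 3, a_3 = 11/3, a_4 = 5/2, a_5 = 11/20.

a_(n+2) = (-3 n(n-1) + 5 n + 6) / ((n+1)(n+2)) * a_n; check: a_0 = 1, a_1 = 2, a_2 = 3, a_3 = 11/3, a_4 = 5/2, a_5 = 11/20


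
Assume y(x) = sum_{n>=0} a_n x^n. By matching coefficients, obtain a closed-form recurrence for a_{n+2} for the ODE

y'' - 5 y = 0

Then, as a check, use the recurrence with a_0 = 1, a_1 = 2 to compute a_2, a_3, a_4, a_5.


Substitute y = sum_n a_n x^n into y'' + (const) y = 0.
y''(x) = sum_{n>=0} (n+2)(n+1) a_{n+2} x^n.
The ODE becomes sum_n [(n+2)(n+1) a_{n+2} - 5 a_n] x^n = 0.
Setting each coefficient to zero gives the recurrence:
  (n+2)(n+1) a_{n+2} - 5 a_n = 0,
  a_{n+2} = 5 / ((n+1)(n+2)) a_n.

Check with a_0 = 1, a_1 = 2 (apply the recurrence for n = 0, 1, 2, 3): a_0 = 1, a_1 = 2, a_2 = 5/2, a_3 = 5/3, a_4 = 25/24, a_5 = 5/12.

a_{n+2} = 5/((n+1)(n+2)) * a_n; check: a_0 = 1, a_1 = 2, a_2 = 5/2, a_3 = 5/3, a_4 = 25/24, a_5 = 5/12


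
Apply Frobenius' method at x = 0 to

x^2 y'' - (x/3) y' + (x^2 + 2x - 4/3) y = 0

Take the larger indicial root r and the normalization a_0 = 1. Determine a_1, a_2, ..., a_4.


Write in Frobenius form y'' + (p(x)/x) y' + (q(x)/x^2) y = 0:
  p(x) = -1/3,  q(x) = x^2 + 2x - 4/3.
Indicial equation: r(r-1) + (-1/3) r + (-4/3) = 0 -> roots r_1 = 2, r_2 = -2/3.
Take r = r_1 = 2. Let y(x) = x^r sum_{n>=0} a_n x^n with a_0 = 1.
Substitute y = x^r sum a_n x^n and match x^{r+n}. The recurrence is
  D(n) a_n + 2 a_{n-1} + 1 a_{n-2} = 0,  where D(n) = (r+n)(r+n-1) + (-1/3)(r+n) + (-4/3).
  a_n = [-2 a_{n-1} - 1 a_{n-2}] / D(n).
Since the indicial polynomial factors as (r - r_1)(r - r_2), D(n) = (r_1 + n - r_1)(r_1 + n - r_2) = n(n + 8/3).
Evaluating step by step (a_0 = 1):
  n = 1: D(1) = 1(1 + 8/3) = 11/3; numerator = -2(1) = -2; a_1 = (-2)/(11/3) = -6/11
  n = 2: D(2) = 2(2 + 8/3) = 28/3; numerator = -2(-6/11) - 1(1) = 1/11; a_2 = (1/11)/(28/3) = 3/308
  n = 3: D(3) = 3(3 + 8/3) = 17; numerator = -2(3/308) - 1(-6/11) = 81/154; a_3 = (81/154)/(17) = 81/2618
  n = 4: D(4) = 4(4 + 8/3) = 80/3; numerator = -2(81/2618) - 1(3/308) = -375/5236; a_4 = (-375/5236)/(80/3) = -225/83776

r = 2; a_0 = 1; a_1 = -6/11; a_2 = 3/308; a_3 = 81/2618; a_4 = -225/83776


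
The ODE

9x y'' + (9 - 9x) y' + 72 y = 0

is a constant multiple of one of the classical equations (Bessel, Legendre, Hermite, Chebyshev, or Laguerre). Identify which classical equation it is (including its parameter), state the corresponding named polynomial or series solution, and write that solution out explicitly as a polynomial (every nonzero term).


All three coefficients share the factor 9; dividing through by 9 gives  x y'' + (1 - x) y' + 8 y = 0.
This matches the Laguerre equation x y'' + (1 - x) y' + n y = 0 with n = 8; the polynomial solution is L_8(x).
With y = sum_k a_k x^k, matching x^k gives (k+1)k a_{k+1} + (k+1) a_{k+1} - k a_k + n a_k = 0, i.e. (k+1)^2 a_{k+1} = (k - n) a_k = (k - 8) a_k. The right side vanishes at k = 8, so the series terminates at degree 8.
Standard normalization L_n(0) = 1 gives a_0 = 1. Work upward with a_{k+1} = (k - 8) a_k / (k+1)^2:
  a_1 = (0 - 8)(1) / 1^2 = -8/1 = -8
  a_2 = (1 - 8)(-8) / 2^2 = 56/4 = 14
  a_3 = (2 - 8)(14) / 3^2 = -84/9 = -28/3
  a_4 = (3 - 8)(-28/3) / 4^2 = (140/3)/16 = 35/12
  a_5 = (4 - 8)(35/12) / 5^2 = (-35/3)/25 = -7/15
  a_6 = (5 - 8)(-7/15) / 6^2 = (7/5)/36 = 7/180
  a_7 = (6 - 8)(7/180) / 7^2 = (-7/90)/49 = -1/630
  a_8 = (7 - 8)(-1/630) / 8^2 = (1/630)/64 = 1/40320
Hence L_8(x) = x^8/40320 - x^7/630 + 7 x^6/180 - 7 x^5/15 + 35 x^4/12 - 28 x^3/3 + 14 x^2 - 8 x + 1.

L_8(x); series = x^8/40320 - x^7/630 + 7 x^6/180 - 7 x^5/15 + 35 x^4/12 - 28 x^3/3 + 14 x^2 - 8 x + 1


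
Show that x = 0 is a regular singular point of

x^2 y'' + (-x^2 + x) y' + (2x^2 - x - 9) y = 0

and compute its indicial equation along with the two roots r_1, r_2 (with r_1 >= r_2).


Divide by x^2 to reach normal form y'' + P_1(x) y' + P_2(x) y = 0 with P_1(x) = -1 + 1/x and P_2(x) = 2 - 1/x - 9/x^2.
x = 0 is a singular point because the y'-coefficient -1 + 1/x has a pole at x = 0 and the y-coefficient 2 - 1/x - 9/x^2 has a pole at x = 0.
It is a regular singular point because x P_1(x) = p(x) = 1 - x and x^2 P_2(x) = q(x) = 2x^2 - x - 9 are polynomials, hence analytic at x = 0.
p(0) = 1,  q(0) = -9.
Indicial equation: r(r-1) + p(0) r + q(0) = 0, i.e. r^2 + (p(0) - 1) r + q(0) = 0, i.e. r^2 - 9 = 0.
Discriminant: (0)^2 - 4(-9) = 36, so r = (0 ± 6)/2.
Solving: r_1 = 3, r_2 = -3.

indicial: r^2 - 9 = 0; roots r_1 = 3, r_2 = -3


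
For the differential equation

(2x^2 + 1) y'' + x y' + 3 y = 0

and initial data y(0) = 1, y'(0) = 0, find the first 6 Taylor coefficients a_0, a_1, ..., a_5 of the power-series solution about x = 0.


Ansatz: y(x) = sum_{n>=0} a_n x^n, so y'(x) = sum_{n>=1} n a_n x^(n-1) and y''(x) = sum_{n>=2} n(n-1) a_n x^(n-2).
Substitute into P(x) y'' + Q(x) y' + R(x) y = 0 with P(x) = 2x^2 + 1, Q(x) = x, R(x) = 3, and match powers of x.
Initial conditions: a_0 = 1, a_1 = 0.
Setting the coefficient of each power of x to zero and solving order by order (substituting the coefficients already found):
  x^0: 2 a_2 + 3 a_0 = 0  ->  2 a_2 = -3 a_0 = -3  ->  a_2 = -3/2
  x^1: 6 a_3 + 4 a_1 = 0  ->  6 a_3 = -4 a_1 = 0  ->  a_3 = 0
  x^2: 12 a_4 + 9 a_2 = 0  ->  12 a_4 = -9 a_2 = 27/2  ->  a_4 = 9/8
  x^3: 20 a_5 + 18 a_3 = 0  ->  20 a_5 = -18 a_3 = 0  ->  a_5 = 0
Truncated series: y(x) = 1 - (3/2) x^2 + (9/8) x^4 + O(x^6).

a_0 = 1; a_1 = 0; a_2 = -3/2; a_3 = 0; a_4 = 9/8; a_5 = 0


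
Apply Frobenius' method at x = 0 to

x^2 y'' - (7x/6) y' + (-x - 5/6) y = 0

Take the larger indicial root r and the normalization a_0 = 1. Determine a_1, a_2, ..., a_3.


Write in Frobenius form y'' + (p(x)/x) y' + (q(x)/x^2) y = 0:
  p(x) = -7/6,  q(x) = -x - 5/6.
Indicial equation: r(r-1) + (-7/6) r + (-5/6) = 0 -> roots r_1 = 5/2, r_2 = -1/3.
Take r = r_1 = 5/2. Let y(x) = x^r sum_{n>=0} a_n x^n with a_0 = 1.
Substitute y = x^r sum a_n x^n and match x^{r+n}. The recurrence is
  D(n) a_n - 1 a_{n-1} = 0,  where D(n) = (r+n)(r+n-1) + (-7/6)(r+n) + (-5/6).
  a_n = 1 / D(n) * a_{n-1}.
Since the indicial polynomial factors as (r - r_1)(r - r_2), D(n) = (r_1 + n - r_1)(r_1 + n - r_2) = n(n + 17/6).
Evaluating step by step (a_0 = 1):
  n = 1: D(1) = 1(1 + 17/6) = 23/6; numerator = 1(1) = 1; a_1 = (1)/(23/6) = 6/23
  n = 2: D(2) = 2(2 + 17/6) = 29/3; numerator = 1(6/23) = 6/23; a_2 = (6/23)/(29/3) = 18/667
  n = 3: D(3) = 3(3 + 17/6) = 35/2; numerator = 1(18/667) = 18/667; a_3 = (18/667)/(35/2) = 36/23345

r = 5/2; a_0 = 1; a_1 = 6/23; a_2 = 18/667; a_3 = 36/23345


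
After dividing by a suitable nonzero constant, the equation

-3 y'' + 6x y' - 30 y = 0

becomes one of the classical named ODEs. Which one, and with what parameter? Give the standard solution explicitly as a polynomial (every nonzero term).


All three coefficients share the factor -3; dividing through by -3 gives  y'' - 2x y' + 10 y = 0.
This matches the Hermite equation y'' - 2x y' + 2n y = 0 with 2n = 10, so n = 5; the polynomial solution is H_5(x).
With y = sum_k a_k x^k, matching x^k gives (k+2)(k+1) a_{k+2} = 2(k - n) a_k = 2(k - 5) a_k. The right side vanishes at k = 5, so the series with the parity of 5 terminates at degree 5.
Standard normalization: leading coefficient of H_n is 2^n, so a_5 = 2^5 = 32. Work downward with a_k = (k+1)(k+2) a_{k+2} / (2(k - n)):
  a_3 = (4)(5)(32) / (2(3 - 5)) = 640/(-4) = -160
  a_1 = (2)(3)(-160) / (2(1 - 5)) = -960/(-8) = 120
Hence H_5(x) = 32 x^5 - 160 x^3 + 120 x.

H_5(x); series = 32 x^5 - 160 x^3 + 120 x


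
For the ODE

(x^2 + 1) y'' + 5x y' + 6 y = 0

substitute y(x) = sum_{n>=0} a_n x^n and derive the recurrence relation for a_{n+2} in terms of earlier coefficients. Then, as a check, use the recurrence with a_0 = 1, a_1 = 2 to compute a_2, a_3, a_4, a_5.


Substitute y = sum_n a_n x^n.
(1 + 1 x^2) y'' contributes (n+2)(n+1) a_{n+2} + n(n-1) a_n at x^n.
5 x y'(x) contributes 5 n a_n at x^n.
6 y(x) contributes 6 a_n at x^n.
Matching x^n: (n+2)(n+1) a_{n+2} + (n(n-1) + 5 n + 6) a_n = 0.
Thus a_{n+2} = (-n(n-1) - 5 n - 6) / ((n+1)(n+2)) * a_n.

Check with a_0 = 1, a_1 = 2 (apply the recurrence for n = 0, 1, 2, 3): a_0 = 1, a_1 = 2, a_2 = -3, a_3 = -11/3, a_4 = 9/2, a_5 = 99/20.

a_(n+2) = (-n(n-1) - 5 n - 6) / ((n+1)(n+2)) * a_n; check: a_0 = 1, a_1 = 2, a_2 = -3, a_3 = -11/3, a_4 = 9/2, a_5 = 99/20


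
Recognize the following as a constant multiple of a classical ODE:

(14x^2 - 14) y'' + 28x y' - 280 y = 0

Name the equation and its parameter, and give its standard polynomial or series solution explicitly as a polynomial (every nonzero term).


All three coefficients share the factor -14; dividing through by -14 gives  (1 - x^2) y'' - 2x y' + 20 y = 0.
This matches the Legendre equation (1 - x^2) y'' - 2x y' + n(n+1) y = 0 (note the -2x y' term) with n(n+1) = 20, so n = 4; the polynomial solution is P_4(x).
With y = sum_k a_k x^k, matching x^k gives (k+2)(k+1) a_{k+2} = [k(k+1) - n(n+1)] a_k = (k - 4)(k + 5) a_k. The right side vanishes at k = 4, so the series with the parity of 4 terminates at degree 4.
Standard normalization (P_n(1) = 1): leading coefficient (2n)!/(2^n (n!)^2) = 40320/(16*576) = 35/8, so a_4 = 35/8. Work downward with a_k = (k+1)(k+2) a_{k+2} / ((k - 4)(k + 5)):
  a_2 = (3)(4)(35/8) / ((2 - 4)(2 + 5)) = (105/2)/(-14) = -15/4
  a_0 = (1)(2)(-15/4) / ((0 - 4)(0 + 5)) = (-15/2)/(-20) = 3/8
Hence P_4(x) = 35 x^4/8 - 15 x^2/4 + 3/8.

P_4(x); series = 35 x^4/8 - 15 x^2/4 + 3/8


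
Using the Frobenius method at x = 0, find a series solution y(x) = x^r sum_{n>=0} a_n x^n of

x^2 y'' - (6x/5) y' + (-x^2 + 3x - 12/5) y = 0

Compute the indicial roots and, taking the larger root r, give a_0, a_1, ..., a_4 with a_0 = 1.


Write in Frobenius form y'' + (p(x)/x) y' + (q(x)/x^2) y = 0:
  p(x) = -6/5,  q(x) = -x^2 + 3x - 12/5.
Indicial equation: r(r-1) + (-6/5) r + (-12/5) = 0 -> roots r_1 = 3, r_2 = -4/5.
Take r = r_1 = 3. Let y(x) = x^r sum_{n>=0} a_n x^n with a_0 = 1.
Substitute y = x^r sum a_n x^n and match x^{r+n}. The recurrence is
  D(n) a_n + 3 a_{n-1} - 1 a_{n-2} = 0,  where D(n) = (r+n)(r+n-1) + (-6/5)(r+n) + (-12/5).
  a_n = [-3 a_{n-1} + 1 a_{n-2}] / D(n).
Since the indicial polynomial factors as (r - r_1)(r - r_2), D(n) = (r_1 + n - r_1)(r_1 + n - r_2) = n(n + 19/5).
Evaluating step by step (a_0 = 1):
  n = 1: D(1) = 1(1 + 19/5) = 24/5; numerator = -3(1) = -3; a_1 = (-3)/(24/5) = -5/8
  n = 2: D(2) = 2(2 + 19/5) = 58/5; numerator = -3(-5/8) + 1(1) = 23/8; a_2 = (23/8)/(58/5) = 115/464
  n = 3: D(3) = 3(3 + 19/5) = 102/5; numerator = -3(115/464) + 1(-5/8) = -635/464; a_3 = (-635/464)/(102/5) = -3175/47328
  n = 4: D(4) = 4(4 + 19/5) = 156/5; numerator = -3(-3175/47328) + 1(115/464) = 7085/15776; a_4 = (7085/15776)/(156/5) = 2725/189312

r = 3; a_0 = 1; a_1 = -5/8; a_2 = 115/464; a_3 = -3175/47328; a_4 = 2725/189312


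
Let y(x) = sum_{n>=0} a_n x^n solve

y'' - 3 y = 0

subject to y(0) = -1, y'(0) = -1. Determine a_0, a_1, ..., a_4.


Ansatz: y(x) = sum_{n>=0} a_n x^n, so y'(x) = sum_{n>=1} n a_n x^(n-1) and y''(x) = sum_{n>=2} n(n-1) a_n x^(n-2).
Substitute into P(x) y'' + Q(x) y' + R(x) y = 0 with P(x) = 1, Q(x) = 0, R(x) = -3, and match powers of x.
Initial conditions: a_0 = -1, a_1 = -1.
Setting the coefficient of each power of x to zero and solving order by order (substituting the coefficients already found):
  x^0: 2 a_2 - 3 a_0 = 0  ->  2 a_2 = 3 a_0 = -3  ->  a_2 = -3/2
  x^1: 6 a_3 - 3 a_1 = 0  ->  6 a_3 = 3 a_1 = -3  ->  a_3 = -1/2
  x^2: 12 a_4 - 3 a_2 = 0  ->  12 a_4 = 3 a_2 = -9/2  ->  a_4 = -3/8
Truncated series: y(x) = -1 - x - (3/2) x^2 - (1/2) x^3 - (3/8) x^4 + O(x^5).

a_0 = -1; a_1 = -1; a_2 = -3/2; a_3 = -1/2; a_4 = -3/8


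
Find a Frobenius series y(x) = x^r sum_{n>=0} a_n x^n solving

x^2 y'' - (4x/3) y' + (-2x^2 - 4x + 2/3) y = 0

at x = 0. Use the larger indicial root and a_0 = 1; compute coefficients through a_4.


Write in Frobenius form y'' + (p(x)/x) y' + (q(x)/x^2) y = 0:
  p(x) = -4/3,  q(x) = -2x^2 - 4x + 2/3.
Indicial equation: r(r-1) + (-4/3) r + (2/3) = 0 -> roots r_1 = 2, r_2 = 1/3.
Take r = r_1 = 2. Let y(x) = x^r sum_{n>=0} a_n x^n with a_0 = 1.
Substitute y = x^r sum a_n x^n and match x^{r+n}. The recurrence is
  D(n) a_n - 4 a_{n-1} - 2 a_{n-2} = 0,  where D(n) = (r+n)(r+n-1) + (-4/3)(r+n) + (2/3).
  a_n = [4 a_{n-1} + 2 a_{n-2}] / D(n).
Since the indicial polynomial factors as (r - r_1)(r - r_2), D(n) = (r_1 + n - r_1)(r_1 + n - r_2) = n(n + 5/3).
Evaluating step by step (a_0 = 1):
  n = 1: D(1) = 1(1 + 5/3) = 8/3; numerator = 4(1) = 4; a_1 = (4)/(8/3) = 3/2
  n = 2: D(2) = 2(2 + 5/3) = 22/3; numerator = 4(3/2) + 2(1) = 8; a_2 = (8)/(22/3) = 12/11
  n = 3: D(3) = 3(3 + 5/3) = 14; numerator = 4(12/11) + 2(3/2) = 81/11; a_3 = (81/11)/(14) = 81/154
  n = 4: D(4) = 4(4 + 5/3) = 68/3; numerator = 4(81/154) + 2(12/11) = 30/7; a_4 = (30/7)/(68/3) = 45/238

r = 2; a_0 = 1; a_1 = 3/2; a_2 = 12/11; a_3 = 81/154; a_4 = 45/238


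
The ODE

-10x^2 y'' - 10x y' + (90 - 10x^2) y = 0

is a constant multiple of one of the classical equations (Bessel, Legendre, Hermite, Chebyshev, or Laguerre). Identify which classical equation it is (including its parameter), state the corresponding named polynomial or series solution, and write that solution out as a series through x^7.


All three coefficients share the factor -10; dividing through by -10 gives  x^2 y'' + x y' + (x^2 - 9) y = 0.
This matches the Bessel equation x^2 y'' + x y' + (x^2 - nu^2) y = 0 with nu^2 = 9, so nu = 3; the solution bounded at x = 0 is J_3(x).
Frobenius at x = 0: indicial roots ±nu; for r = nu the recurrence k(k + 2nu) c_k = -c_{k-2} gives the standard series J_nu(x) = sum_{k>=0} (-1)^k / (k! (k+nu)!) (x/2)^(2k+nu). Evaluate the first 3 terms:
  k = 0: (-1)^0 / (0! * 3! * 2^3) x^3 = 1/(1*6*8) x^3 = (1/48) x^3
  k = 1: (-1)^1 / (1! * 4! * 2^5) x^5 = -1/(1*24*32) x^5 = (-1/768) x^5
  k = 2: (-1)^2 / (2! * 5! * 2^7) x^7 = 1/(2*120*128) x^7 = (1/30720) x^7
Hence J_3(x) = x^7/30720 - x^5/768 + x^3/48 + ....

J_3(x); series = x^7/30720 - x^5/768 + x^3/48


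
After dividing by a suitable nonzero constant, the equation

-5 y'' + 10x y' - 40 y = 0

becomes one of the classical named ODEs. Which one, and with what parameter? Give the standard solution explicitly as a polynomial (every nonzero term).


All three coefficients share the factor -5; dividing through by -5 gives  y'' - 2x y' + 8 y = 0.
This matches the Hermite equation y'' - 2x y' + 2n y = 0 with 2n = 8, so n = 4; the polynomial solution is H_4(x).
With y = sum_k a_k x^k, matching x^k gives (k+2)(k+1) a_{k+2} = 2(k - n) a_k = 2(k - 4) a_k. The right side vanishes at k = 4, so the series with the parity of 4 terminates at degree 4.
Standard normalization: leading coefficient of H_n is 2^n, so a_4 = 2^4 = 16. Work downward with a_k = (k+1)(k+2) a_{k+2} / (2(k - n)):
  a_2 = (3)(4)(16) / (2(2 - 4)) = 192/(-4) = -48
  a_0 = (1)(2)(-48) / (2(0 - 4)) = -96/(-8) = 12
Hence H_4(x) = 16 x^4 - 48 x^2 + 12.

H_4(x); series = 16 x^4 - 48 x^2 + 12


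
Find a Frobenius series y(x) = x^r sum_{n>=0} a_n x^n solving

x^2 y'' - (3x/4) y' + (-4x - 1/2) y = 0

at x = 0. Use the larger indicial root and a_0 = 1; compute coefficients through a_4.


Write in Frobenius form y'' + (p(x)/x) y' + (q(x)/x^2) y = 0:
  p(x) = -3/4,  q(x) = -4x - 1/2.
Indicial equation: r(r-1) + (-3/4) r + (-1/2) = 0 -> roots r_1 = 2, r_2 = -1/4.
Take r = r_1 = 2. Let y(x) = x^r sum_{n>=0} a_n x^n with a_0 = 1.
Substitute y = x^r sum a_n x^n and match x^{r+n}. The recurrence is
  D(n) a_n - 4 a_{n-1} = 0,  where D(n) = (r+n)(r+n-1) + (-3/4)(r+n) + (-1/2).
  a_n = 4 / D(n) * a_{n-1}.
Since the indicial polynomial factors as (r - r_1)(r - r_2), D(n) = (r_1 + n - r_1)(r_1 + n - r_2) = n(n + 9/4).
Evaluating step by step (a_0 = 1):
  n = 1: D(1) = 1(1 + 9/4) = 13/4; numerator = 4(1) = 4; a_1 = (4)/(13/4) = 16/13
  n = 2: D(2) = 2(2 + 9/4) = 17/2; numerator = 4(16/13) = 64/13; a_2 = (64/13)/(17/2) = 128/221
  n = 3: D(3) = 3(3 + 9/4) = 63/4; numerator = 4(128/221) = 512/221; a_3 = (512/221)/(63/4) = 2048/13923
  n = 4: D(4) = 4(4 + 9/4) = 25; numerator = 4(2048/13923) = 8192/13923; a_4 = (8192/13923)/(25) = 8192/348075

r = 2; a_0 = 1; a_1 = 16/13; a_2 = 128/221; a_3 = 2048/13923; a_4 = 8192/348075
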